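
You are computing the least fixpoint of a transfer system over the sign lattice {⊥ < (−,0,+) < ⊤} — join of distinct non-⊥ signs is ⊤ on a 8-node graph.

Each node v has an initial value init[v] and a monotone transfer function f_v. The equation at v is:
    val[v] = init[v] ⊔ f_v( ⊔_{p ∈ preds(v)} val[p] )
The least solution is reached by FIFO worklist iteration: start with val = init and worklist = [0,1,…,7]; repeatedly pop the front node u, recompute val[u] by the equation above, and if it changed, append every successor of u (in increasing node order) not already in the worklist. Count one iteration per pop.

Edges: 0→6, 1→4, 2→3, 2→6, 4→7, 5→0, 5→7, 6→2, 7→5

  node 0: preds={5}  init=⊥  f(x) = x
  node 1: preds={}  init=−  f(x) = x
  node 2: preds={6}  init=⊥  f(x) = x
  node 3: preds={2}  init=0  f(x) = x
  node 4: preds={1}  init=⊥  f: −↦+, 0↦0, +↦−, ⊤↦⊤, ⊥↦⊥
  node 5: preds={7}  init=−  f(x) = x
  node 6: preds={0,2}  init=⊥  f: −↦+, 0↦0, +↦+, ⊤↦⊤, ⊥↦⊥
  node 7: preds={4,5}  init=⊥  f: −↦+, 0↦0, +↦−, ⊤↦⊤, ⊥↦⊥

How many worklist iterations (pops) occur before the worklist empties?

Trace (17 dequeues):
  [1] u=0 | in − | out − | prev ⊥ | push {}
  [2] u=1 | in ⊥ | out − | ==
  [3] u=2 | in ⊥ | out ⊥ | ==
  [4] u=3 | in ⊥ | out 0 | ==
  [5] u=4 | in − | out + | prev ⊥ | push {}
  [6] u=5 | in ⊥ | out − | ==
  [7] u=6 | in − | out + | prev ⊥ | push {2}
  [8] u=7 | in ⊤ | out ⊤ | prev ⊥ | push {5}
  [9] u=2 | in + | out + | prev ⊥ | push {3,6}
  [10] u=5 | in ⊤ | out ⊤ | prev − | push {0,7}
  [11] u=3 | in + | out ⊤ | prev 0 | push {}
  [12] u=6 | in ⊤ | out ⊤ | prev + | push {2}
  [13] u=0 | in ⊤ | out ⊤ | prev − | push {6}
  [14] u=7 | in ⊤ | out ⊤ | ==
  [15] u=2 | in ⊤ | out ⊤ | prev + | push {3}
  [16] u=6 | in ⊤ | out ⊤ | ==
  [17] u=3 | in ⊤ | out ⊤ | ==

Converged values:
  [0] ⊤
  [1] −
  [2] ⊤
  [3] ⊤
  [4] +
  [5] ⊤
  [6] ⊤
  [7] ⊤

17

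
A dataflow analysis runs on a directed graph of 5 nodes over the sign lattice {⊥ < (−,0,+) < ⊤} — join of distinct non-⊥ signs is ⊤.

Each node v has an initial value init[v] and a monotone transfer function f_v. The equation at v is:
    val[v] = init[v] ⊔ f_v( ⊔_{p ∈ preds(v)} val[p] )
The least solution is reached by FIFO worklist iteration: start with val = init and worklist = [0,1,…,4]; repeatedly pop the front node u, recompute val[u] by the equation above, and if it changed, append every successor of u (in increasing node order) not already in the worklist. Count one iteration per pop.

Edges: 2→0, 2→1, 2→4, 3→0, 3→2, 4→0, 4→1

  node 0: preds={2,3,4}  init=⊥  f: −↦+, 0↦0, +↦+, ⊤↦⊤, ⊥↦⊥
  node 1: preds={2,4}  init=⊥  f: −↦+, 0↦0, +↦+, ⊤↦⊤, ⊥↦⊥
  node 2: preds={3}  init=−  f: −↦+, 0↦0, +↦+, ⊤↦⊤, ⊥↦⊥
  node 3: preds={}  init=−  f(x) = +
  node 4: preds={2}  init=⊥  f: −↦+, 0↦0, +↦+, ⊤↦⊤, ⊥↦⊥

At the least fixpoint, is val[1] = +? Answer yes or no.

Iteration log — 8 steps:
  step 1. node 0  ⊔preds=−  new=+  old=⊥  +wl: 
  step 2. node 1  ⊔preds=−  new=+  old=⊥  +wl: 
  step 3. node 2  ⊔preds=−  new=⊤  old=−  +wl: 0,1
  step 4. node 3  ⊔preds=⊥  new=⊤  old=−  +wl: 2
  step 5. node 4  ⊔preds=⊤  new=⊤  old=⊥  +wl: 
  step 6. node 0  ⊔preds=⊤  new=⊤  old=+  +wl: 
  step 7. node 1  ⊔preds=⊤  new=⊤  old=+  +wl: 
  step 8. node 2  ⊔preds=⊤  new=⊤  stable

Least fixpoint reached:
  node 0: ⊤
  node 1: ⊤
  node 2: ⊤
  node 3: ⊤
  node 4: ⊤

no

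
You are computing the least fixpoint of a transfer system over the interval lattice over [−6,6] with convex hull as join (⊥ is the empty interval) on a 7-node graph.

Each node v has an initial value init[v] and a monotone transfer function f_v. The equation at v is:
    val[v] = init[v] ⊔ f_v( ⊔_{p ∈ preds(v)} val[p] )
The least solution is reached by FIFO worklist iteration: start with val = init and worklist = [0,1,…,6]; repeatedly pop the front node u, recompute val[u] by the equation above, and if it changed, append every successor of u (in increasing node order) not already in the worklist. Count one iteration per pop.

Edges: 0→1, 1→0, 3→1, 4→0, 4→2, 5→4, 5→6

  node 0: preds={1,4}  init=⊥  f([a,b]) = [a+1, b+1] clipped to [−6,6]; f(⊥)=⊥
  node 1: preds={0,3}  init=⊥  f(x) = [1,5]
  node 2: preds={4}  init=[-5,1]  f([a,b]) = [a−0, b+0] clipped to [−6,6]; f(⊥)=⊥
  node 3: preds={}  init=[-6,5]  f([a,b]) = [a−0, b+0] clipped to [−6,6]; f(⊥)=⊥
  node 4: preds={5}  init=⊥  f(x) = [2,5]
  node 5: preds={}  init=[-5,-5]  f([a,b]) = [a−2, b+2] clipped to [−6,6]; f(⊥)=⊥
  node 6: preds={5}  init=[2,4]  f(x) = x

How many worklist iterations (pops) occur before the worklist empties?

Iteration log — 10 steps:
  step 1. node 0  ⊔preds=⊥  new=⊥  stable
  step 2. node 1  ⊔preds=[-6,5]  new=[1,5]  old=⊥  +wl: 0
  step 3. node 2  ⊔preds=⊥  new=[-5,1]  stable
  step 4. node 3  ⊔preds=⊥  new=[-6,5]  stable
  step 5. node 4  ⊔preds=[-5,-5]  new=[2,5]  old=⊥  +wl: 2
  step 6. node 5  ⊔preds=⊥  new=[-5,-5]  stable
  step 7. node 6  ⊔preds=[-5,-5]  new=[-5,4]  old=[2,4]  +wl: 
  step 8. node 0  ⊔preds=[1,5]  new=[2,6]  old=⊥  +wl: 1
  step 9. node 2  ⊔preds=[2,5]  new=[-5,5]  old=[-5,1]  +wl: 
  step 10. node 1  ⊔preds=[-6,6]  new=[1,5]  stable

Least fixpoint reached:
  node 0: [2,6]
  node 1: [1,5]
  node 2: [-5,5]
  node 3: [-6,5]
  node 4: [2,5]
  node 5: [-5,-5]
  node 6: [-5,4]

10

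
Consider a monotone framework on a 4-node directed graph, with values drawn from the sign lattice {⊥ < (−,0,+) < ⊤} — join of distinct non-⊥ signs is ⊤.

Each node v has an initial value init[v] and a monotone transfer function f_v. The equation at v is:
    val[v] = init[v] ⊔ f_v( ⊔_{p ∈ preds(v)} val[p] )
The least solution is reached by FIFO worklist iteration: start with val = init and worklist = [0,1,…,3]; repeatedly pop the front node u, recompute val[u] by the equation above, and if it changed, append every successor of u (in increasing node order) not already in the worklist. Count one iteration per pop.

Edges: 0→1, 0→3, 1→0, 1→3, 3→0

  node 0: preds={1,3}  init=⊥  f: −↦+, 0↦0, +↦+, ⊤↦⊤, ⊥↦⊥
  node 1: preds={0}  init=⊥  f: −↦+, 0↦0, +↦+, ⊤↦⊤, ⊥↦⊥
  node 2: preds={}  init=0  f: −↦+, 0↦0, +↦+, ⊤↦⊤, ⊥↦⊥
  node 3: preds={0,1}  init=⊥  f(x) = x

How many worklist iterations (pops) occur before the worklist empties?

4

Worklist (4 pops):
  #1 pop 0: in=⊥ → ⊥ (no change)
  #2 pop 1: in=⊥ → ⊥ (no change)
  #3 pop 2: in=⊥ → 0 (no change)
  #4 pop 3: in=⊥ → ⊥ (no change)

Fixpoint:
  val[0] = ⊥
  val[1] = ⊥
  val[2] = 0
  val[3] = ⊥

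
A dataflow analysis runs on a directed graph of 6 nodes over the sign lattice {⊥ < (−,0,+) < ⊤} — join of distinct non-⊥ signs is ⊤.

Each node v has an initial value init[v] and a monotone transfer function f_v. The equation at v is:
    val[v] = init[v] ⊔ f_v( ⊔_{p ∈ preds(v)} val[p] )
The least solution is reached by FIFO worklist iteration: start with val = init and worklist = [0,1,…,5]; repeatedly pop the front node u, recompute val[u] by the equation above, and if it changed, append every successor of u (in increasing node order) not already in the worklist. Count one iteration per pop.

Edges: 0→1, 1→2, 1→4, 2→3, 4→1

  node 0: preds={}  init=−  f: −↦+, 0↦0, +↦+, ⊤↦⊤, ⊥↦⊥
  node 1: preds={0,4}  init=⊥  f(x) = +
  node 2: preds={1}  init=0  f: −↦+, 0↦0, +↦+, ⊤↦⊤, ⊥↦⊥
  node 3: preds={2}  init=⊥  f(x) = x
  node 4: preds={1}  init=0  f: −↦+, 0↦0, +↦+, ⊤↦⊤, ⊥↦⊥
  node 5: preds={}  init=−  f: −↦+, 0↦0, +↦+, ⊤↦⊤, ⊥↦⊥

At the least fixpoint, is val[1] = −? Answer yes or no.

no

Iteration log — 7 steps:
  step 1. node 0  ⊔preds=⊥  new=−  stable
  step 2. node 1  ⊔preds=⊤  new=+  old=⊥  +wl: 
  step 3. node 2  ⊔preds=+  new=⊤  old=0  +wl: 
  step 4. node 3  ⊔preds=⊤  new=⊤  old=⊥  +wl: 
  step 5. node 4  ⊔preds=+  new=⊤  old=0  +wl: 1
  step 6. node 5  ⊔preds=⊥  new=−  stable
  step 7. node 1  ⊔preds=⊤  new=+  stable

Least fixpoint reached:
  node 0: −
  node 1: +
  node 2: ⊤
  node 3: ⊤
  node 4: ⊤
  node 5: −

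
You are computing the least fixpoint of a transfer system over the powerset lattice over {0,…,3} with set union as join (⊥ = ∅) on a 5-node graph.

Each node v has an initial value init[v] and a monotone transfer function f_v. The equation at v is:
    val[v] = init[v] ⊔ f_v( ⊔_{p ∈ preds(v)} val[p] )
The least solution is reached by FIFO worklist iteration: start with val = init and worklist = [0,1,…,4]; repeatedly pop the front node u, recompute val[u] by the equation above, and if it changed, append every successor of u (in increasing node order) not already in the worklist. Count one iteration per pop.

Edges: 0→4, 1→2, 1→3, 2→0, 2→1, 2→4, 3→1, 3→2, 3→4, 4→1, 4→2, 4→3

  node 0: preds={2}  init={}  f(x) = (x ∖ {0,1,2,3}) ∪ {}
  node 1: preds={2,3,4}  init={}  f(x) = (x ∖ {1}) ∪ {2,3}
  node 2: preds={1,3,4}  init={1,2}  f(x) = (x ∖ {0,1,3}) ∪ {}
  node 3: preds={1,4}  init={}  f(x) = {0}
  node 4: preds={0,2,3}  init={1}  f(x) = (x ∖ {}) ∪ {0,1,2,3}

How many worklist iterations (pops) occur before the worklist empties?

Worklist (8 pops):
  #1 pop 0: in={1,2} → {} (no change)
  #2 pop 1: in={1,2} → {2,3} (was {}); enqueue []
  #3 pop 2: in={1,2,3} → {1,2} (no change)
  #4 pop 3: in={1,2,3} → {0} (was {}); enqueue [1,2]
  #5 pop 4: in={0,1,2} → {0,1,2,3} (was {1}); enqueue [3]
  #6 pop 1: in={0,1,2,3} → {0,2,3} (was {2,3}); enqueue []
  #7 pop 2: in={0,1,2,3} → {1,2} (no change)
  #8 pop 3: in={0,1,2,3} → {0} (no change)

Fixpoint:
  val[0] = {}
  val[1] = {0,2,3}
  val[2] = {1,2}
  val[3] = {0}
  val[4] = {0,1,2,3}

8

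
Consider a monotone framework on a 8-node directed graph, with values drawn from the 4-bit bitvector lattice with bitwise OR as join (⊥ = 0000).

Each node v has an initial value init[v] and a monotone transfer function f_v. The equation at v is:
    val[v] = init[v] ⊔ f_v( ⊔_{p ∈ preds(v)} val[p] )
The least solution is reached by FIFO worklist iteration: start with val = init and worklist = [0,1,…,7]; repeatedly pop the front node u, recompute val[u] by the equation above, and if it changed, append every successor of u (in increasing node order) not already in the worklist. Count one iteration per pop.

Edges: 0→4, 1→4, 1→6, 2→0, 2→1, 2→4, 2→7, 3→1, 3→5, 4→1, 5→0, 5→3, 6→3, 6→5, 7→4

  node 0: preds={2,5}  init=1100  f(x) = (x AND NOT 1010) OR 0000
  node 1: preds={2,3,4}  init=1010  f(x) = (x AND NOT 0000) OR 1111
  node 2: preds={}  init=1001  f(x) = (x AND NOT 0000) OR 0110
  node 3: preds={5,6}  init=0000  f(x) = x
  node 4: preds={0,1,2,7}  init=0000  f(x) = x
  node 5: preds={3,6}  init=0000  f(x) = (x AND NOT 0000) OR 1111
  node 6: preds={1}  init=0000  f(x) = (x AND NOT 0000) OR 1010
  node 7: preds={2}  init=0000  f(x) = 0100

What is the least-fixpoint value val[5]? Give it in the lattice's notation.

1111

Trace (14 dequeues):
  [1] u=0 | in 1001 | out 1101 | prev 1100 | push {}
  [2] u=1 | in 1001 | out 1111 | prev 1010 | push {}
  [3] u=2 | in 0000 | out 1111 | prev 1001 | push {0,1}
  [4] u=3 | in 0000 | out 0000 | ==
  [5] u=4 | in 1111 | out 1111 | prev 0000 | push {}
  [6] u=5 | in 0000 | out 1111 | prev 0000 | push {3}
  [7] u=6 | in 1111 | out 1111 | prev 0000 | push {5}
  [8] u=7 | in 1111 | out 0100 | prev 0000 | push {4}
  [9] u=0 | in 1111 | out 1101 | ==
  [10] u=1 | in 1111 | out 1111 | ==
  [11] u=3 | in 1111 | out 1111 | prev 0000 | push {1}
  [12] u=5 | in 1111 | out 1111 | ==
  [13] u=4 | in 1111 | out 1111 | ==
  [14] u=1 | in 1111 | out 1111 | ==

Converged values:
  [0] 1101
  [1] 1111
  [2] 1111
  [3] 1111
  [4] 1111
  [5] 1111
  [6] 1111
  [7] 0100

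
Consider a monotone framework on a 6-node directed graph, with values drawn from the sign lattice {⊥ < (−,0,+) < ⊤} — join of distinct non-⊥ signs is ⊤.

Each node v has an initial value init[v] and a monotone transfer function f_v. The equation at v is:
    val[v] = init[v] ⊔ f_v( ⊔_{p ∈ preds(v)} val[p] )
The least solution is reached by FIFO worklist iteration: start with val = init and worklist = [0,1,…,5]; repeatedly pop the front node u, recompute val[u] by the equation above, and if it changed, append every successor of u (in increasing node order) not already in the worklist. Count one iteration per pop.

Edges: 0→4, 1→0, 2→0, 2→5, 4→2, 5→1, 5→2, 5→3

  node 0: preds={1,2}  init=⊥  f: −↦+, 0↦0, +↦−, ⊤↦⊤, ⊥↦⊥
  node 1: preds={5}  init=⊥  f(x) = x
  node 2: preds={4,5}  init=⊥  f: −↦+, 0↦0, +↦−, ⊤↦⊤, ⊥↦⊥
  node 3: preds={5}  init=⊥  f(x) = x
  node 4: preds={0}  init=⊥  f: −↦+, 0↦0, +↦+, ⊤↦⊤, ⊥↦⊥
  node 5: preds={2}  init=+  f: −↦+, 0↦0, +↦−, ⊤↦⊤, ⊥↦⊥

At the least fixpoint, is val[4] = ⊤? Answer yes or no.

yes

Trace (15 dequeues):
  [1] u=0 | in ⊥ | out ⊥ | ==
  [2] u=1 | in + | out + | prev ⊥ | push {0}
  [3] u=2 | in + | out − | prev ⊥ | push {}
  [4] u=3 | in + | out + | prev ⊥ | push {}
  [5] u=4 | in ⊥ | out ⊥ | ==
  [6] u=5 | in − | out + | ==
  [7] u=0 | in ⊤ | out ⊤ | prev ⊥ | push {4}
  [8] u=4 | in ⊤ | out ⊤ | prev ⊥ | push {2}
  [9] u=2 | in ⊤ | out ⊤ | prev − | push {0,5}
  [10] u=0 | in ⊤ | out ⊤ | ==
  [11] u=5 | in ⊤ | out ⊤ | prev + | push {1,2,3}
  [12] u=1 | in ⊤ | out ⊤ | prev + | push {0}
  [13] u=2 | in ⊤ | out ⊤ | ==
  [14] u=3 | in ⊤ | out ⊤ | prev + | push {}
  [15] u=0 | in ⊤ | out ⊤ | ==

Converged values:
  [0] ⊤
  [1] ⊤
  [2] ⊤
  [3] ⊤
  [4] ⊤
  [5] ⊤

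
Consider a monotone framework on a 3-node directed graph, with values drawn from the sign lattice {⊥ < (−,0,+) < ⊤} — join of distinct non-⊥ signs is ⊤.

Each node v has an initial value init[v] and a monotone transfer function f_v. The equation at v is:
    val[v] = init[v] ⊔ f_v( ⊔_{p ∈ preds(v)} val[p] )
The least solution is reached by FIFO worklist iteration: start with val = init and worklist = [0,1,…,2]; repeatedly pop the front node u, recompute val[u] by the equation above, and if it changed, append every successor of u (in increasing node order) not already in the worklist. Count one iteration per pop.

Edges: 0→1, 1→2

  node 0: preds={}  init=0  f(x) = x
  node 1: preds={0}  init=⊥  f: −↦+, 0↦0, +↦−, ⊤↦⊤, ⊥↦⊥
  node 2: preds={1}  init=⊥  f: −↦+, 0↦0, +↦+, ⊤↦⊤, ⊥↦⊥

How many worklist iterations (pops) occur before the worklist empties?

3

Trace (3 dequeues):
  [1] u=0 | in ⊥ | out 0 | ==
  [2] u=1 | in 0 | out 0 | prev ⊥ | push {}
  [3] u=2 | in 0 | out 0 | prev ⊥ | push {}

Converged values:
  [0] 0
  [1] 0
  [2] 0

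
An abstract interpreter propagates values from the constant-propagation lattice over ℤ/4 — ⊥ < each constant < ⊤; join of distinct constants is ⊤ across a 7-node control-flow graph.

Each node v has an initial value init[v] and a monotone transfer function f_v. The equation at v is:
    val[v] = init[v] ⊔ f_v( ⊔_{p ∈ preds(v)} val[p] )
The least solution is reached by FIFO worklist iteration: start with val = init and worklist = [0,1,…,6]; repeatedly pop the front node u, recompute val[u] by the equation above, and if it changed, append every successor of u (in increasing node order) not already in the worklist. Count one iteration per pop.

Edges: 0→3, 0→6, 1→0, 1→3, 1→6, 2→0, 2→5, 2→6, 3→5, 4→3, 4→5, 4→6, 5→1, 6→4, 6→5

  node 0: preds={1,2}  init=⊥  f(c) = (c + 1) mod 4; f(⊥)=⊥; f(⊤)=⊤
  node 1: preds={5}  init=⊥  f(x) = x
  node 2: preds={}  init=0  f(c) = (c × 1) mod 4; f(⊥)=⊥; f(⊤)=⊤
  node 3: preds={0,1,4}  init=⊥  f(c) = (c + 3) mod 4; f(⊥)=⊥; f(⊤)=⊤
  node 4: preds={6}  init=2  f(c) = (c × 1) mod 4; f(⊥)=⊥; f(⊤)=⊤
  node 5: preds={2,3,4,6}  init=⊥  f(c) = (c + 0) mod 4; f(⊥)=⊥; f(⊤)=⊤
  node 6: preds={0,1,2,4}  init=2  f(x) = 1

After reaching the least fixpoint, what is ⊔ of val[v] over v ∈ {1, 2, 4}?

⊤

Worklist (13 pops):
  #1 pop 0: in=0 → 1 (was ⊥); enqueue []
  #2 pop 1: in=⊥ → ⊥ (no change)
  #3 pop 2: in=⊥ → 0 (no change)
  #4 pop 3: in=⊤ → ⊤ (was ⊥); enqueue []
  #5 pop 4: in=2 → 2 (no change)
  #6 pop 5: in=⊤ → ⊤ (was ⊥); enqueue [1]
  #7 pop 6: in=⊤ → ⊤ (was 2); enqueue [4,5]
  #8 pop 1: in=⊤ → ⊤ (was ⊥); enqueue [0,3,6]
  #9 pop 4: in=⊤ → ⊤ (was 2); enqueue []
  #10 pop 5: in=⊤ → ⊤ (no change)
  #11 pop 0: in=⊤ → ⊤ (was 1); enqueue []
  #12 pop 3: in=⊤ → ⊤ (no change)
  #13 pop 6: in=⊤ → ⊤ (no change)

Fixpoint:
  val[0] = ⊤
  val[1] = ⊤
  val[2] = 0
  val[3] = ⊤
  val[4] = ⊤
  val[5] = ⊤
  val[6] = ⊤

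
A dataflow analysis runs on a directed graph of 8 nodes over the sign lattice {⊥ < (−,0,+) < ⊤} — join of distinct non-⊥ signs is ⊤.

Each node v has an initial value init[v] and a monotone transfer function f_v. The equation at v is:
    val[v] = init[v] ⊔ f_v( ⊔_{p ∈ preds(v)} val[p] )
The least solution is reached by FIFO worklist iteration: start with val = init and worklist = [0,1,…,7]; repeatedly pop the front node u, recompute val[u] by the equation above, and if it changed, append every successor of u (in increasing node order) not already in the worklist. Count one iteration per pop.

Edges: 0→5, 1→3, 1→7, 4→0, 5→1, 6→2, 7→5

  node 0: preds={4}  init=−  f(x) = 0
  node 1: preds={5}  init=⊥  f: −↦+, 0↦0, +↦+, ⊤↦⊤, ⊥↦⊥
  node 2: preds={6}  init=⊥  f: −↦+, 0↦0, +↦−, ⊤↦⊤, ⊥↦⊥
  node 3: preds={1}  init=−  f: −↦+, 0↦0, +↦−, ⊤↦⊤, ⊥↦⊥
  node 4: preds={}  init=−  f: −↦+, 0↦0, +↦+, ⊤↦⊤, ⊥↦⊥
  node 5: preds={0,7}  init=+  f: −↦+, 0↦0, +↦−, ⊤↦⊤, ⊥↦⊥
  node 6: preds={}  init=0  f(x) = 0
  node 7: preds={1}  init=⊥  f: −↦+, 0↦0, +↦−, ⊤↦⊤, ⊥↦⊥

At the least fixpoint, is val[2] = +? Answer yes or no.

Trace (13 dequeues):
  [1] u=0 | in − | out ⊤ | prev − | push {}
  [2] u=1 | in + | out + | prev ⊥ | push {}
  [3] u=2 | in 0 | out 0 | prev ⊥ | push {}
  [4] u=3 | in + | out − | ==
  [5] u=4 | in ⊥ | out − | ==
  [6] u=5 | in ⊤ | out ⊤ | prev + | push {1}
  [7] u=6 | in ⊥ | out 0 | ==
  [8] u=7 | in + | out − | prev ⊥ | push {5}
  [9] u=1 | in ⊤ | out ⊤ | prev + | push {3,7}
  [10] u=5 | in ⊤ | out ⊤ | ==
  [11] u=3 | in ⊤ | out ⊤ | prev − | push {}
  [12] u=7 | in ⊤ | out ⊤ | prev − | push {5}
  [13] u=5 | in ⊤ | out ⊤ | ==

Converged values:
  [0] ⊤
  [1] ⊤
  [2] 0
  [3] ⊤
  [4] −
  [5] ⊤
  [6] 0
  [7] ⊤

no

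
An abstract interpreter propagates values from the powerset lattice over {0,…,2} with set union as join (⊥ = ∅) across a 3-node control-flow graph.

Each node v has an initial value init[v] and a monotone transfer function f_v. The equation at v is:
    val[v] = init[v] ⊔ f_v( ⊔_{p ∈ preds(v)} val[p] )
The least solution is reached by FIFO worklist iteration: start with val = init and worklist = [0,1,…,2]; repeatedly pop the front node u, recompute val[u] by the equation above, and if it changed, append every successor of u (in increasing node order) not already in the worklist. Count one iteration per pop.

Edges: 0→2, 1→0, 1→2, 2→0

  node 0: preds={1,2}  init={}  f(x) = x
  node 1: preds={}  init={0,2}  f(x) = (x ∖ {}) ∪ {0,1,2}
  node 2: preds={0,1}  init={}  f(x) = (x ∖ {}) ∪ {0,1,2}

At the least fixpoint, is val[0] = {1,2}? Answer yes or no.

Worklist (5 pops):
  #1 pop 0: in={0,2} → {0,2} (was {}); enqueue []
  #2 pop 1: in={} → {0,1,2} (was {0,2}); enqueue [0]
  #3 pop 2: in={0,1,2} → {0,1,2} (was {}); enqueue []
  #4 pop 0: in={0,1,2} → {0,1,2} (was {0,2}); enqueue [2]
  #5 pop 2: in={0,1,2} → {0,1,2} (no change)

Fixpoint:
  val[0] = {0,1,2}
  val[1] = {0,1,2}
  val[2] = {0,1,2}

no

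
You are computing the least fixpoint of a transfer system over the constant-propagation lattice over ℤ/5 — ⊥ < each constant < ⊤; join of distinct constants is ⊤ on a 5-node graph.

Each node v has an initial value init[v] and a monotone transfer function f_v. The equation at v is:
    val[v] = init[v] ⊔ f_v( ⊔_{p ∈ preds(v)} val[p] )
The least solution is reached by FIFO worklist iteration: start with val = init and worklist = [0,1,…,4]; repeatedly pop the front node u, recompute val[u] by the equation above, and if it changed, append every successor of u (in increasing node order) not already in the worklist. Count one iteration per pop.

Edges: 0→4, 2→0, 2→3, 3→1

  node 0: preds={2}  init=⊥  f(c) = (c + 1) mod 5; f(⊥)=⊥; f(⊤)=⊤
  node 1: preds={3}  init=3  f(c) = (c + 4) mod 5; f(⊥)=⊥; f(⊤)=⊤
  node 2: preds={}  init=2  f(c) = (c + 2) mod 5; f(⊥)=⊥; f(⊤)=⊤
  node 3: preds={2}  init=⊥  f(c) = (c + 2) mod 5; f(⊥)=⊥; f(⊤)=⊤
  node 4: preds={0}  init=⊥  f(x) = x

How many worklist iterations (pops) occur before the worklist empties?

Worklist (6 pops):
  #1 pop 0: in=2 → 3 (was ⊥); enqueue []
  #2 pop 1: in=⊥ → 3 (no change)
  #3 pop 2: in=⊥ → 2 (no change)
  #4 pop 3: in=2 → 4 (was ⊥); enqueue [1]
  #5 pop 4: in=3 → 3 (was ⊥); enqueue []
  #6 pop 1: in=4 → 3 (no change)

Fixpoint:
  val[0] = 3
  val[1] = 3
  val[2] = 2
  val[3] = 4
  val[4] = 3

6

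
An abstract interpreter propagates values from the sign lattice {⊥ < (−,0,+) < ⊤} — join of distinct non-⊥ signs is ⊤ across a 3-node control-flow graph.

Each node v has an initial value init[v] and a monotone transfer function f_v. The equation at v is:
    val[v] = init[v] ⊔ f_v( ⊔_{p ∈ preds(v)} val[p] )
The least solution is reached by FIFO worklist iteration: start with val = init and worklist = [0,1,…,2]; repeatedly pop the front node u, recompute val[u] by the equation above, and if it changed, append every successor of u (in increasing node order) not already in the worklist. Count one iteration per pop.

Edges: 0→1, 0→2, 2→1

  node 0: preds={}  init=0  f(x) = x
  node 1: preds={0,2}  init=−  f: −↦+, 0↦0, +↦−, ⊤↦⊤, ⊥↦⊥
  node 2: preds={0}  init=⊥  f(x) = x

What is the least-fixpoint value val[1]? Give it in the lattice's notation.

Trace (4 dequeues):
  [1] u=0 | in ⊥ | out 0 | ==
  [2] u=1 | in 0 | out ⊤ | prev − | push {}
  [3] u=2 | in 0 | out 0 | prev ⊥ | push {1}
  [4] u=1 | in 0 | out ⊤ | ==

Converged values:
  [0] 0
  [1] ⊤
  [2] 0

⊤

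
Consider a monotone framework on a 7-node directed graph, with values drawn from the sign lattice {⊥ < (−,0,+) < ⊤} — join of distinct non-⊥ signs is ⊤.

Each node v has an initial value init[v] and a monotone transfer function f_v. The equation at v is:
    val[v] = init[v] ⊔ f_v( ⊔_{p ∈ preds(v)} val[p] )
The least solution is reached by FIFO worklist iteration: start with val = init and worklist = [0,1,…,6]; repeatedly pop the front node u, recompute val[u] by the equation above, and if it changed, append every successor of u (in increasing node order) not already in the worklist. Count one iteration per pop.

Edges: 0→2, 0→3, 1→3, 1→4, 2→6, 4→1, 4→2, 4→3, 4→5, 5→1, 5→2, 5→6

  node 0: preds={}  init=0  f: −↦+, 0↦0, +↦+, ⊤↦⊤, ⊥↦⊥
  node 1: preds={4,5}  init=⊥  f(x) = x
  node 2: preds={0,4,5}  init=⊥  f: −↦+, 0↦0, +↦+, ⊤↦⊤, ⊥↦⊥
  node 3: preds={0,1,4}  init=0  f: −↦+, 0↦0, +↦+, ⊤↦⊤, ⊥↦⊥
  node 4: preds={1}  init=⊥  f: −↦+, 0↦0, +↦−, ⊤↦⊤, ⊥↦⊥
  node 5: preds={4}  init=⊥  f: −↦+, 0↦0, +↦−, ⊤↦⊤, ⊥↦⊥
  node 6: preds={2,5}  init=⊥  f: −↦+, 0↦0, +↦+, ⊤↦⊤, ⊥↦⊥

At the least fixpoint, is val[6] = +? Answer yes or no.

no

Trace (7 dequeues):
  [1] u=0 | in ⊥ | out 0 | ==
  [2] u=1 | in ⊥ | out ⊥ | ==
  [3] u=2 | in 0 | out 0 | prev ⊥ | push {}
  [4] u=3 | in 0 | out 0 | ==
  [5] u=4 | in ⊥ | out ⊥ | ==
  [6] u=5 | in ⊥ | out ⊥ | ==
  [7] u=6 | in 0 | out 0 | prev ⊥ | push {}

Converged values:
  [0] 0
  [1] ⊥
  [2] 0
  [3] 0
  [4] ⊥
  [5] ⊥
  [6] 0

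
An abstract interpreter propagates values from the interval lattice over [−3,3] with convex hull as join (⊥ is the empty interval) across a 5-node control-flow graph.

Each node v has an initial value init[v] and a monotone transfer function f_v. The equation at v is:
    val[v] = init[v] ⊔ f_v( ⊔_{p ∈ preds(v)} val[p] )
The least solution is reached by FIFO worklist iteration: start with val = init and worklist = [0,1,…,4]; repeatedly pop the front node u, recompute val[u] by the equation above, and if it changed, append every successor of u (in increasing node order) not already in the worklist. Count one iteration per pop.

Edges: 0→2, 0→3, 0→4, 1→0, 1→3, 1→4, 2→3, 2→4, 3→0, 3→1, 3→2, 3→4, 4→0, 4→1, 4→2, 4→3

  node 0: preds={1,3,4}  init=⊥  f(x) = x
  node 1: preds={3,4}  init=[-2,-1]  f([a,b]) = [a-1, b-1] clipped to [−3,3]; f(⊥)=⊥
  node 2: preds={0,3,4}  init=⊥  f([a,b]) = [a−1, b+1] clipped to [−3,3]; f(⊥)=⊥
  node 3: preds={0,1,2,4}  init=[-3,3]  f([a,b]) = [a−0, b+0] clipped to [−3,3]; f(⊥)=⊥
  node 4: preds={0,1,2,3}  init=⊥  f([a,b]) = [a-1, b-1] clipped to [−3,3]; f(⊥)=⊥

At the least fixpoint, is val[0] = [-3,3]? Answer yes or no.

yes

Iteration log — 9 steps:
  step 1. node 0  ⊔preds=[-3,3]  new=[-3,3]  old=⊥  +wl: 
  step 2. node 1  ⊔preds=[-3,3]  new=[-3,2]  old=[-2,-1]  +wl: 0
  step 3. node 2  ⊔preds=[-3,3]  new=[-3,3]  old=⊥  +wl: 
  step 4. node 3  ⊔preds=[-3,3]  new=[-3,3]  stable
  step 5. node 4  ⊔preds=[-3,3]  new=[-3,2]  old=⊥  +wl: 1,2,3
  step 6. node 0  ⊔preds=[-3,3]  new=[-3,3]  stable
  step 7. node 1  ⊔preds=[-3,3]  new=[-3,2]  stable
  step 8. node 2  ⊔preds=[-3,3]  new=[-3,3]  stable
  step 9. node 3  ⊔preds=[-3,3]  new=[-3,3]  stable

Least fixpoint reached:
  node 0: [-3,3]
  node 1: [-3,2]
  node 2: [-3,3]
  node 3: [-3,3]
  node 4: [-3,2]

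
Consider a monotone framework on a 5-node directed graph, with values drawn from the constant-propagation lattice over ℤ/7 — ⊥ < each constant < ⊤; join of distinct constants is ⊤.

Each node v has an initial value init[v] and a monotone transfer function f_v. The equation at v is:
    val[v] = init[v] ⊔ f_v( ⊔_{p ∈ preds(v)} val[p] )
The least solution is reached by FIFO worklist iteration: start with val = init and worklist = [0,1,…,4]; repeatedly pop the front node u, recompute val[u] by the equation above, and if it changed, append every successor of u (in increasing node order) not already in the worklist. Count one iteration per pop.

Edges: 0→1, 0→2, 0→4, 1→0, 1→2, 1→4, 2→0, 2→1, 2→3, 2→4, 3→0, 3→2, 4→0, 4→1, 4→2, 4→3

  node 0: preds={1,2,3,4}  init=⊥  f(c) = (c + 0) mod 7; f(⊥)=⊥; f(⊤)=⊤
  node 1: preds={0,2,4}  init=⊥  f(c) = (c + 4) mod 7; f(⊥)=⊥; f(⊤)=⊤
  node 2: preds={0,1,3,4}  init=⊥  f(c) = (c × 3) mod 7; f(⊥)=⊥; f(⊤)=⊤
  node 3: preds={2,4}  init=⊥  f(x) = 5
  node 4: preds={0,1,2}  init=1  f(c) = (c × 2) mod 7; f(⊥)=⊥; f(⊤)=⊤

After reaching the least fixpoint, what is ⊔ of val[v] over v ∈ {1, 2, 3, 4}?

Trace (11 dequeues):
  [1] u=0 | in 1 | out 1 | prev ⊥ | push {}
  [2] u=1 | in 1 | out 5 | prev ⊥ | push {0}
  [3] u=2 | in ⊤ | out ⊤ | prev ⊥ | push {1}
  [4] u=3 | in ⊤ | out 5 | prev ⊥ | push {2}
  [5] u=4 | in ⊤ | out ⊤ | prev 1 | push {3}
  [6] u=0 | in ⊤ | out ⊤ | prev 1 | push {4}
  [7] u=1 | in ⊤ | out ⊤ | prev 5 | push {0}
  [8] u=2 | in ⊤ | out ⊤ | ==
  [9] u=3 | in ⊤ | out 5 | ==
  [10] u=4 | in ⊤ | out ⊤ | ==
  [11] u=0 | in ⊤ | out ⊤ | ==

Converged values:
  [0] ⊤
  [1] ⊤
  [2] ⊤
  [3] 5
  [4] ⊤

⊤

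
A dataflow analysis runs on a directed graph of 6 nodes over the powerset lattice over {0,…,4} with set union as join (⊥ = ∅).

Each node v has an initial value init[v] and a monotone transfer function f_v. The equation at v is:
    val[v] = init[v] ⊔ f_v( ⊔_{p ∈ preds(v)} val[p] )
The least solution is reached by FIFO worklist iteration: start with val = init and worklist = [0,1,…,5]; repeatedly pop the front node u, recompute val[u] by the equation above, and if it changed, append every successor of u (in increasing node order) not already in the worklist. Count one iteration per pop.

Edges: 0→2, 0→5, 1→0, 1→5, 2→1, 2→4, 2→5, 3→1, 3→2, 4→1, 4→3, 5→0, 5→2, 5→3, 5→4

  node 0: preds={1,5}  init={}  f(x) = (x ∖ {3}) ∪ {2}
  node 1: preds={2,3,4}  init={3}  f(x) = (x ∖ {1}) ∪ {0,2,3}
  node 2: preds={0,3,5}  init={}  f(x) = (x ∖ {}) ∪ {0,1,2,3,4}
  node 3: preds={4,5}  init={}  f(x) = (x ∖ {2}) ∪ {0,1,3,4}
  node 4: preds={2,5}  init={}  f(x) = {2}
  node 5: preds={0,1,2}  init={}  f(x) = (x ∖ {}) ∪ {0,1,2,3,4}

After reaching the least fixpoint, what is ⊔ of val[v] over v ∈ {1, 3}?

{0,1,2,3,4}

Trace (13 dequeues):
  [1] u=0 | in {3} | out {2} | prev {} | push {}
  [2] u=1 | in {} | out {0,2,3} | prev {3} | push {0}
  [3] u=2 | in {2} | out {0,1,2,3,4} | prev {} | push {1}
  [4] u=3 | in {} | out {0,1,3,4} | prev {} | push {2}
  [5] u=4 | in {0,1,2,3,4} | out {2} | prev {} | push {3}
  [6] u=5 | in {0,1,2,3,4} | out {0,1,2,3,4} | prev {} | push {4}
  [7] u=0 | in {0,1,2,3,4} | out {0,1,2,4} | prev {2} | push {5}
  [8] u=1 | in {0,1,2,3,4} | out {0,2,3,4} | prev {0,2,3} | push {0}
  [9] u=2 | in {0,1,2,3,4} | out {0,1,2,3,4} | ==
  [10] u=3 | in {0,1,2,3,4} | out {0,1,3,4} | ==
  [11] u=4 | in {0,1,2,3,4} | out {2} | ==
  [12] u=5 | in {0,1,2,3,4} | out {0,1,2,3,4} | ==
  [13] u=0 | in {0,1,2,3,4} | out {0,1,2,4} | ==

Converged values:
  [0] {0,1,2,4}
  [1] {0,2,3,4}
  [2] {0,1,2,3,4}
  [3] {0,1,3,4}
  [4] {2}
  [5] {0,1,2,3,4}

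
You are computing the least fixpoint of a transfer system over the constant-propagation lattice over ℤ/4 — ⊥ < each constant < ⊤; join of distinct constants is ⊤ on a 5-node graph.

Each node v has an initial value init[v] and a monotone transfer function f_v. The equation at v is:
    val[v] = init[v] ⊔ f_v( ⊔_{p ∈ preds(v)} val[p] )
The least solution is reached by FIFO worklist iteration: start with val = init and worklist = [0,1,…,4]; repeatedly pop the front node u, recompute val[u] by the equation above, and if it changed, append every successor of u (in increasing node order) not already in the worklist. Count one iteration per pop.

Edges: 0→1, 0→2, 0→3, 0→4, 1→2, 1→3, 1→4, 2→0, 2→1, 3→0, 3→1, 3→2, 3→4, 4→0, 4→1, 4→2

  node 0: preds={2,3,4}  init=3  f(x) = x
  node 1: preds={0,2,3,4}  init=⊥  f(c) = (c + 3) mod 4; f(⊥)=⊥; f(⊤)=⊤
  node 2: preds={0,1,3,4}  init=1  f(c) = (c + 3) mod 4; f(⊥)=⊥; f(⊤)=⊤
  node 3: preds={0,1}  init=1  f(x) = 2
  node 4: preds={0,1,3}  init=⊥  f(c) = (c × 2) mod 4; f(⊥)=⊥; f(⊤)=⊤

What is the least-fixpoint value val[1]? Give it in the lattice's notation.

⊤

Iteration log — 8 steps:
  step 1. node 0  ⊔preds=1  new=⊤  old=3  +wl: 
  step 2. node 1  ⊔preds=⊤  new=⊤  old=⊥  +wl: 
  step 3. node 2  ⊔preds=⊤  new=⊤  old=1  +wl: 0,1
  step 4. node 3  ⊔preds=⊤  new=⊤  old=1  +wl: 2
  step 5. node 4  ⊔preds=⊤  new=⊤  old=⊥  +wl: 
  step 6. node 0  ⊔preds=⊤  new=⊤  stable
  step 7. node 1  ⊔preds=⊤  new=⊤  stable
  step 8. node 2  ⊔preds=⊤  new=⊤  stable

Least fixpoint reached:
  node 0: ⊤
  node 1: ⊤
  node 2: ⊤
  node 3: ⊤
  node 4: ⊤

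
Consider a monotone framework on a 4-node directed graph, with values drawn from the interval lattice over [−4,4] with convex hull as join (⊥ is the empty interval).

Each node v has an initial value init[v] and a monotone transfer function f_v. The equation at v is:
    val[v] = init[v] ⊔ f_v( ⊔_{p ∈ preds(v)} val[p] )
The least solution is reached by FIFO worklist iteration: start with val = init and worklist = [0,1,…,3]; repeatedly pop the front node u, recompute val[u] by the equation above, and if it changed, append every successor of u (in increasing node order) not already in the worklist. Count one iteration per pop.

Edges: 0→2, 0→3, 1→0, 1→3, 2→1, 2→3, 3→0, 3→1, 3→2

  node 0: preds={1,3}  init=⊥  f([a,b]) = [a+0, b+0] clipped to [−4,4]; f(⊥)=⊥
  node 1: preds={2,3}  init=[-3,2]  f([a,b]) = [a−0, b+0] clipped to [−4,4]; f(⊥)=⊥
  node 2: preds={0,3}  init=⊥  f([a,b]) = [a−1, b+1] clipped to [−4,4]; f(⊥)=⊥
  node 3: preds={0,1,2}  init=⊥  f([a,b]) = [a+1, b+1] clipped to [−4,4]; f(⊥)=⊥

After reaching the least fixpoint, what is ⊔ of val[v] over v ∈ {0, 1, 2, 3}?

[-4,4]

Trace (9 dequeues):
  [1] u=0 | in [-3,2] | out [-3,2] | prev ⊥ | push {}
  [2] u=1 | in ⊥ | out [-3,2] | ==
  [3] u=2 | in [-3,2] | out [-4,3] | prev ⊥ | push {1}
  [4] u=3 | in [-4,3] | out [-3,4] | prev ⊥ | push {0,2}
  [5] u=1 | in [-4,4] | out [-4,4] | prev [-3,2] | push {3}
  [6] u=0 | in [-4,4] | out [-4,4] | prev [-3,2] | push {}
  [7] u=2 | in [-4,4] | out [-4,4] | prev [-4,3] | push {1}
  [8] u=3 | in [-4,4] | out [-3,4] | ==
  [9] u=1 | in [-4,4] | out [-4,4] | ==

Converged values:
  [0] [-4,4]
  [1] [-4,4]
  [2] [-4,4]
  [3] [-3,4]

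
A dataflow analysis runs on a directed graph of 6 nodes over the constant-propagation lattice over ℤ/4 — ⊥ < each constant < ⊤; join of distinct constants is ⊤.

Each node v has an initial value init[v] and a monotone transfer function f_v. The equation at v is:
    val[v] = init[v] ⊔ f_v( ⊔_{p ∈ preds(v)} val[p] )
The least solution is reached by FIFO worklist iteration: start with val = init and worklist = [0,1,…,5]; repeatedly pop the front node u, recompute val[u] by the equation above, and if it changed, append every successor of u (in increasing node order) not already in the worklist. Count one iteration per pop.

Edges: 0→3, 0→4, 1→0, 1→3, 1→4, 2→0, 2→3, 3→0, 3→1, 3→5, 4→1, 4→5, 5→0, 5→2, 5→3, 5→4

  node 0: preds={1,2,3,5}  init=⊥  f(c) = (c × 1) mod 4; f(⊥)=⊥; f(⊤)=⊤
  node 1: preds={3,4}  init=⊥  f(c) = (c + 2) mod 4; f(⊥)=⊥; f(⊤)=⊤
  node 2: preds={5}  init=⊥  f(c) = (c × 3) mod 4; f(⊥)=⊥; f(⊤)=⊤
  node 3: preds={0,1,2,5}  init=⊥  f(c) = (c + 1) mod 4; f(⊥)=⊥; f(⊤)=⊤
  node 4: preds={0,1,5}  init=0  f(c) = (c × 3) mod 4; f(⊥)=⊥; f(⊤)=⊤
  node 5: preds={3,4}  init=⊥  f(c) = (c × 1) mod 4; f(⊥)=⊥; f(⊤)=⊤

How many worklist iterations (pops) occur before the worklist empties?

Iteration log — 14 steps:
  step 1. node 0  ⊔preds=⊥  new=⊥  stable
  step 2. node 1  ⊔preds=0  new=2  old=⊥  +wl: 0
  step 3. node 2  ⊔preds=⊥  new=⊥  stable
  step 4. node 3  ⊔preds=2  new=3  old=⊥  +wl: 1
  step 5. node 4  ⊔preds=2  new=⊤  old=0  +wl: 
  step 6. node 5  ⊔preds=⊤  new=⊤  old=⊥  +wl: 2,3,4
  step 7. node 0  ⊔preds=⊤  new=⊤  old=⊥  +wl: 
  step 8. node 1  ⊔preds=⊤  new=⊤  old=2  +wl: 0
  step 9. node 2  ⊔preds=⊤  new=⊤  old=⊥  +wl: 
  step 10. node 3  ⊔preds=⊤  new=⊤  old=3  +wl: 1,5
  step 11. node 4  ⊔preds=⊤  new=⊤  stable
  step 12. node 0  ⊔preds=⊤  new=⊤  stable
  step 13. node 1  ⊔preds=⊤  new=⊤  stable
  step 14. node 5  ⊔preds=⊤  new=⊤  stable

Least fixpoint reached:
  node 0: ⊤
  node 1: ⊤
  node 2: ⊤
  node 3: ⊤
  node 4: ⊤
  node 5: ⊤

14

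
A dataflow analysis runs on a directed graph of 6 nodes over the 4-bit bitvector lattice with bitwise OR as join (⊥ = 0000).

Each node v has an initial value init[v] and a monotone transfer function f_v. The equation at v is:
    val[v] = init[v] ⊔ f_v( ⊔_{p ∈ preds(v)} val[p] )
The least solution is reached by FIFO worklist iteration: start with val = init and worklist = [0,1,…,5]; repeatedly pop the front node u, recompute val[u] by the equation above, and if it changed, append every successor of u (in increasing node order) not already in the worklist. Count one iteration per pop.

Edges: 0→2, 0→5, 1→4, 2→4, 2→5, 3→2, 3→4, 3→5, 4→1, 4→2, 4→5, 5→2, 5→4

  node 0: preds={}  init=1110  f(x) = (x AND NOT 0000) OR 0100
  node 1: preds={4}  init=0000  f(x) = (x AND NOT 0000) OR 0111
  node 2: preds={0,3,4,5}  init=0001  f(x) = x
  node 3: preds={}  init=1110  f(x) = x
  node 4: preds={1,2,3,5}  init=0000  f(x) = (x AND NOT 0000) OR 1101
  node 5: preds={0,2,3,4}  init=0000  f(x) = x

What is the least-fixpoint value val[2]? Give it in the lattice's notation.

Worklist (9 pops):
  #1 pop 0: in=0000 → 1110 (no change)
  #2 pop 1: in=0000 → 0111 (was 0000); enqueue []
  #3 pop 2: in=1110 → 1111 (was 0001); enqueue []
  #4 pop 3: in=0000 → 1110 (no change)
  #5 pop 4: in=1111 → 1111 (was 0000); enqueue [1,2]
  #6 pop 5: in=1111 → 1111 (was 0000); enqueue [4]
  #7 pop 1: in=1111 → 1111 (was 0111); enqueue []
  #8 pop 2: in=1111 → 1111 (no change)
  #9 pop 4: in=1111 → 1111 (no change)

Fixpoint:
  val[0] = 1110
  val[1] = 1111
  val[2] = 1111
  val[3] = 1110
  val[4] = 1111
  val[5] = 1111

1111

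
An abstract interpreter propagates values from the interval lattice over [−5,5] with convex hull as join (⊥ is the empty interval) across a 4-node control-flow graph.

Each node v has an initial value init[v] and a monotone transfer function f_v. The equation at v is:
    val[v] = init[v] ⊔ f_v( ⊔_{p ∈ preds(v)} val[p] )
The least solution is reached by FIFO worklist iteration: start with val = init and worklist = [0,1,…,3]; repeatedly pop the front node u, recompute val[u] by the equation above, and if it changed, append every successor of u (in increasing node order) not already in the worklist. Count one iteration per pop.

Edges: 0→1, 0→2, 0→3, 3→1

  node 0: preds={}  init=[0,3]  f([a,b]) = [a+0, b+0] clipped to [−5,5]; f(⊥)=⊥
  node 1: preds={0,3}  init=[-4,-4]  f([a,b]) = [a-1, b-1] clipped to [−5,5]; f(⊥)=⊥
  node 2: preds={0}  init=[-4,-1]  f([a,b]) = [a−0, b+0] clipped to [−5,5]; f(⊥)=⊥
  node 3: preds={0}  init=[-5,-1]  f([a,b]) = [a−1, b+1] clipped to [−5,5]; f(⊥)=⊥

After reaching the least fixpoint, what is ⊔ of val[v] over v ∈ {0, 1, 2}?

[-5,3]

Worklist (5 pops):
  #1 pop 0: in=⊥ → [0,3] (no change)
  #2 pop 1: in=[-5,3] → [-5,2] (was [-4,-4]); enqueue []
  #3 pop 2: in=[0,3] → [-4,3] (was [-4,-1]); enqueue []
  #4 pop 3: in=[0,3] → [-5,4] (was [-5,-1]); enqueue [1]
  #5 pop 1: in=[-5,4] → [-5,3] (was [-5,2]); enqueue []

Fixpoint:
  val[0] = [0,3]
  val[1] = [-5,3]
  val[2] = [-4,3]
  val[3] = [-5,4]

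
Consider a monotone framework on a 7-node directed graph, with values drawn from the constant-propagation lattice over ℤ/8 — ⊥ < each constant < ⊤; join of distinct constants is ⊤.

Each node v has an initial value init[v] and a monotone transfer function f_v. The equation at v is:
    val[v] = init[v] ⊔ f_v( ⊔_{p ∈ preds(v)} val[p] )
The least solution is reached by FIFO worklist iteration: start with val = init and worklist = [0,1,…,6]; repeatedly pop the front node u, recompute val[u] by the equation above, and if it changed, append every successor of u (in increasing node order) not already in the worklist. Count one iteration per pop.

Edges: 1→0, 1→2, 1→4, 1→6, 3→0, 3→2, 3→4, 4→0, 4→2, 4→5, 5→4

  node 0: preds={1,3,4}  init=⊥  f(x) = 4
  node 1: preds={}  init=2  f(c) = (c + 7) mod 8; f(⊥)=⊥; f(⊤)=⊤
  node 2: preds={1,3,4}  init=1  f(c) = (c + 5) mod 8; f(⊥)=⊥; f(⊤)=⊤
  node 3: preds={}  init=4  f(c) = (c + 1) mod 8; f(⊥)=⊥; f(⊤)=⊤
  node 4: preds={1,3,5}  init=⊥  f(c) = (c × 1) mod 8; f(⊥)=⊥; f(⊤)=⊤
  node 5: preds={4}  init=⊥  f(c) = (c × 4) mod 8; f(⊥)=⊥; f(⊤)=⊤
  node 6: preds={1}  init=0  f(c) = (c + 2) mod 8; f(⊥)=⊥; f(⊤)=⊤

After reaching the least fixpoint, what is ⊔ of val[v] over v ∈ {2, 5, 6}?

⊤

Iteration log — 10 steps:
  step 1. node 0  ⊔preds=⊤  new=4  old=⊥  +wl: 
  step 2. node 1  ⊔preds=⊥  new=2  stable
  step 3. node 2  ⊔preds=⊤  new=⊤  old=1  +wl: 
  step 4. node 3  ⊔preds=⊥  new=4  stable
  step 5. node 4  ⊔preds=⊤  new=⊤  old=⊥  +wl: 0,2
  step 6. node 5  ⊔preds=⊤  new=⊤  old=⊥  +wl: 4
  step 7. node 6  ⊔preds=2  new=⊤  old=0  +wl: 
  step 8. node 0  ⊔preds=⊤  new=4  stable
  step 9. node 2  ⊔preds=⊤  new=⊤  stable
  step 10. node 4  ⊔preds=⊤  new=⊤  stable

Least fixpoint reached:
  node 0: 4
  node 1: 2
  node 2: ⊤
  node 3: 4
  node 4: ⊤
  node 5: ⊤
  node 6: ⊤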